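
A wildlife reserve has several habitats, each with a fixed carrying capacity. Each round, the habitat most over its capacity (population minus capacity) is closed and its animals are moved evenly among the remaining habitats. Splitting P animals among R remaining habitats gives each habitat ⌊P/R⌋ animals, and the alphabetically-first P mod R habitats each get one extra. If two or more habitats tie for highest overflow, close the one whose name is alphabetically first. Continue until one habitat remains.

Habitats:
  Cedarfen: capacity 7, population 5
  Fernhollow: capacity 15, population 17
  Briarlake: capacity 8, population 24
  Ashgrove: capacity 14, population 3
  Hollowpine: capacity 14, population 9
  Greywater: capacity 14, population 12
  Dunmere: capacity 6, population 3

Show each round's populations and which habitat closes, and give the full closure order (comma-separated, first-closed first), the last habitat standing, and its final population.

Round 1: Ashgrove=3 Briarlake=24 Cedarfen=5 Dunmere=3 Fernhollow=17 Greywater=12 Hollowpine=9 → close Briarlake (overflow 16)
  24÷6 = 4 each, +1 to first 0
Round 2: Ashgrove=7 Cedarfen=9 Dunmere=7 Fernhollow=21 Greywater=16 Hollowpine=13 → close Fernhollow (overflow 6)
  21÷5 = 4 each, +1 to first 1
Round 3: Ashgrove=12 Cedarfen=13 Dunmere=11 Greywater=20 Hollowpine=17 → close Cedarfen (overflow 6)
  13÷4 = 3 each, +1 to first 1
Round 4: Ashgrove=16 Dunmere=14 Greywater=23 Hollowpine=20 → close Greywater (overflow 9)
  23÷3 = 7 each, +1 to first 2
Round 5: Ashgrove=24 Dunmere=22 Hollowpine=27 → close Dunmere (overflow 16)
  22÷2 = 11 each, +1 to first 0
Round 6: Ashgrove=35 Hollowpine=38 → close Hollowpine (overflow 24)
  38÷1 = 38 each, +1 to first 0

Closure order: Briarlake, Fernhollow, Cedarfen, Greywater, Dunmere, Hollowpine
Last habitat: Ashgrove with 73 animals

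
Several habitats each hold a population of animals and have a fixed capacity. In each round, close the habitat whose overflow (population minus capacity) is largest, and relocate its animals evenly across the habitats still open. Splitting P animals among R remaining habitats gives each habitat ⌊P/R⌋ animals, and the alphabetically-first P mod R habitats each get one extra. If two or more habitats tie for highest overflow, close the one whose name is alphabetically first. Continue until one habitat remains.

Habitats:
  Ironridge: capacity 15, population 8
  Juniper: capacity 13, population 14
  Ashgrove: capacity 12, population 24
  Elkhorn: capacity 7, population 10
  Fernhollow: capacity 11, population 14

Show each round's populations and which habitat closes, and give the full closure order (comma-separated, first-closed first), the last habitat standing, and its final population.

Closure order: Ashgrove, Elkhorn, Fernhollow, Juniper
Last habitat: Ironridge with 70 animals

Round 1: Ashgrove=24 Elkhorn=10 Fernhollow=14 Ironridge=8 Juniper=14 → close Ashgrove (overflow 12)
  24÷4 = 6 each, +1 to first 0
Round 2: Elkhorn=16 Fernhollow=20 Ironridge=14 Juniper=20 → close Elkhorn (overflow 9)
  16÷3 = 5 each, +1 to first 1
Round 3: Fernhollow=26 Ironridge=19 Juniper=25 → close Fernhollow (overflow 15)
  26÷2 = 13 each, +1 to first 0
Round 4: Ironridge=32 Juniper=38 → close Juniper (overflow 25)
  38÷1 = 38 each, +1 to first 0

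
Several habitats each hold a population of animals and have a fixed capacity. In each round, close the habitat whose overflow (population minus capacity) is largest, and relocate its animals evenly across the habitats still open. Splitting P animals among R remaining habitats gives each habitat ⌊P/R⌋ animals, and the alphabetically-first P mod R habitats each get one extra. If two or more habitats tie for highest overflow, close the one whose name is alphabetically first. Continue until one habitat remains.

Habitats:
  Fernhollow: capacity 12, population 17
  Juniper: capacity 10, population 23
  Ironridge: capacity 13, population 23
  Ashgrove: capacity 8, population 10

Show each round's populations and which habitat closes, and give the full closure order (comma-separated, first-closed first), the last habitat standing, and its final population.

Closure order: Juniper, Ironridge, Fernhollow
Last habitat: Ashgrove with 73 animals

Round 1: Ashgrove=10 Fernhollow=17 Ironridge=23 Juniper=23 → close Juniper (overflow 13)
  23÷3 = 7 each, +1 to first 2
Round 2: Ashgrove=18 Fernhollow=25 Ironridge=30 → close Ironridge (overflow 17)
  30÷2 = 15 each, +1 to first 0
Round 3: Ashgrove=33 Fernhollow=40 → close Fernhollow (overflow 28)
  40÷1 = 40 each, +1 to first 0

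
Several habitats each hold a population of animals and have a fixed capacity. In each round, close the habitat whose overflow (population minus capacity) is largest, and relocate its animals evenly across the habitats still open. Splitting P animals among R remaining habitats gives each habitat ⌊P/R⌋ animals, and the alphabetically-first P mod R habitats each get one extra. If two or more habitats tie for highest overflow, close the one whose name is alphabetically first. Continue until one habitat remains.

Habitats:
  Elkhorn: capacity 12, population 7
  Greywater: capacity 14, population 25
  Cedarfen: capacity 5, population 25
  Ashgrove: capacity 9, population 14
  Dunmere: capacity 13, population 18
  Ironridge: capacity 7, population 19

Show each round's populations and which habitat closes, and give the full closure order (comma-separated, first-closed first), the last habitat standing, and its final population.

Closure order: Cedarfen, Ironridge, Greywater, Ashgrove, Dunmere
Last habitat: Elkhorn with 108 animals

Round 1: Ashgrove=14 Cedarfen=25 Dunmere=18 Elkhorn=7 Greywater=25 Ironridge=19 → close Cedarfen (overflow 20)
  25÷5 = 5 each, +1 to first 0
Round 2: Ashgrove=19 Dunmere=23 Elkhorn=12 Greywater=30 Ironridge=24 → close Ironridge (overflow 17)
  24÷4 = 6 each, +1 to first 0
Round 3: Ashgrove=25 Dunmere=29 Elkhorn=18 Greywater=36 → close Greywater (overflow 22)
  36÷3 = 12 each, +1 to first 0
Round 4: Ashgrove=37 Dunmere=41 Elkhorn=30 → close Ashgrove (overflow 28)
  37÷2 = 18 each, +1 to first 1
Round 5: Dunmere=60 Elkhorn=48 → close Dunmere (overflow 47)
  60÷1 = 60 each, +1 to first 0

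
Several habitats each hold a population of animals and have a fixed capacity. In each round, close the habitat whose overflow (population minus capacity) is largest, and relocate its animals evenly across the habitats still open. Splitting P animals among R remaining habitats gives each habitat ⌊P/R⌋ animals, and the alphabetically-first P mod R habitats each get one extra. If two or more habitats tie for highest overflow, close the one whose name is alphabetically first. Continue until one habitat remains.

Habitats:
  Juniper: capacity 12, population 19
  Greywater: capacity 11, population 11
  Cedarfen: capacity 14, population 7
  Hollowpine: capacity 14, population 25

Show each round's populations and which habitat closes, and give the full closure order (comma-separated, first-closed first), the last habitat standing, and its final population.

Closure order: Hollowpine, Juniper, Greywater
Last habitat: Cedarfen with 62 animals

Round 1: Cedarfen=7 Greywater=11 Hollowpine=25 Juniper=19 → close Hollowpine (overflow 11)
  25÷3 = 8 each, +1 to first 1
Round 2: Cedarfen=16 Greywater=19 Juniper=27 → close Juniper (overflow 15)
  27÷2 = 13 each, +1 to first 1
Round 3: Cedarfen=30 Greywater=32 → close Greywater (overflow 21)
  32÷1 = 32 each, +1 to first 0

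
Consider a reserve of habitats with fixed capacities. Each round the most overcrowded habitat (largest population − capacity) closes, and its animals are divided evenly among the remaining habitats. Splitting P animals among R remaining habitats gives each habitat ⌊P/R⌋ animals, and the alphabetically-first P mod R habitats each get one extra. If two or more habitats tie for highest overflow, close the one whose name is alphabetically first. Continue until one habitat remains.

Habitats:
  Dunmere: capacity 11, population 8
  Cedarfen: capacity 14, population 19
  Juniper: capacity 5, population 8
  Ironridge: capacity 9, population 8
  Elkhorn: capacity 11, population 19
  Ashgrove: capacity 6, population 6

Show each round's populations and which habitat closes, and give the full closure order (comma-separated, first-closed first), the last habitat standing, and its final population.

Closure order: Elkhorn, Cedarfen, Juniper, Ashgrove, Ironridge
Last habitat: Dunmere with 68 animals

Round 1: Ashgrove=6 Cedarfen=19 Dunmere=8 Elkhorn=19 Ironridge=8 Juniper=8 → close Elkhorn (overflow 8)
  19÷5 = 3 each, +1 to first 4
Round 2: Ashgrove=10 Cedarfen=23 Dunmere=12 Ironridge=12 Juniper=11 → close Cedarfen (overflow 9)
  23÷4 = 5 each, +1 to first 3
Round 3: Ashgrove=16 Dunmere=18 Ironridge=18 Juniper=16 → close Juniper (overflow 11)
  16÷3 = 5 each, +1 to first 1
Round 4: Ashgrove=22 Dunmere=23 Ironridge=23 → close Ashgrove (overflow 16)
  22÷2 = 11 each, +1 to first 0
Round 5: Dunmere=34 Ironridge=34 → close Ironridge (overflow 25)
  34÷1 = 34 each, +1 to first 0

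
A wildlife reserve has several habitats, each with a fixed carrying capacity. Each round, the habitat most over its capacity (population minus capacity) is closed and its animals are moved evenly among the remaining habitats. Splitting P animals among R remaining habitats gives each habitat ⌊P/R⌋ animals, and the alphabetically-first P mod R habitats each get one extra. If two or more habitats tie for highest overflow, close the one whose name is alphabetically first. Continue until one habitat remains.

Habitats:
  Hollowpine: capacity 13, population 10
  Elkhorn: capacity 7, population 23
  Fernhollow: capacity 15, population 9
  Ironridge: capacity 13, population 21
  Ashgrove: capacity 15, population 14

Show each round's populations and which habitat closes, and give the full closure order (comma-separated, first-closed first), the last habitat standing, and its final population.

Round 1: Ashgrove=14 Elkhorn=23 Fernhollow=9 Hollowpine=10 Ironridge=21 → close Elkhorn (overflow 16)
  23÷4 = 5 each, +1 to first 3
Round 2: Ashgrove=20 Fernhollow=15 Hollowpine=16 Ironridge=26 → close Ironridge (overflow 13)
  26÷3 = 8 each, +1 to first 2
Round 3: Ashgrove=29 Fernhollow=24 Hollowpine=24 → close Ashgrove (overflow 14)
  29÷2 = 14 each, +1 to first 1
Round 4: Fernhollow=39 Hollowpine=38 → close Hollowpine (overflow 25)
  38÷1 = 38 each, +1 to first 0

Closure order: Elkhorn, Ironridge, Ashgrove, Hollowpine
Last habitat: Fernhollow with 77 animals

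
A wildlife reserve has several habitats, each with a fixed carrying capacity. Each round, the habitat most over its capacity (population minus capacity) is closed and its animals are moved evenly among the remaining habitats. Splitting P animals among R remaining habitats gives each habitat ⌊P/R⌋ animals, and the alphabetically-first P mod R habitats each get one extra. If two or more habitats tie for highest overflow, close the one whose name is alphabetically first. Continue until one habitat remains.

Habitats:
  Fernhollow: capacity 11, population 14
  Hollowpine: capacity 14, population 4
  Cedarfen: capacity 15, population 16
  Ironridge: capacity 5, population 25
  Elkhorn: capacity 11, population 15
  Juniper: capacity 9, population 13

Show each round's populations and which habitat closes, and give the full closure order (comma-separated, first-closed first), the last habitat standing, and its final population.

Closure order: Ironridge, Elkhorn, Juniper, Fernhollow, Cedarfen
Last habitat: Hollowpine with 87 animals

Round 1: Cedarfen=16 Elkhorn=15 Fernhollow=14 Hollowpine=4 Ironridge=25 Juniper=13 → close Ironridge (overflow 20)
  25÷5 = 5 each, +1 to first 0
Round 2: Cedarfen=21 Elkhorn=20 Fernhollow=19 Hollowpine=9 Juniper=18 → close Elkhorn (overflow 9)
  20÷4 = 5 each, +1 to first 0
Round 3: Cedarfen=26 Fernhollow=24 Hollowpine=14 Juniper=23 → close Juniper (overflow 14)
  23÷3 = 7 each, +1 to first 2
Round 4: Cedarfen=34 Fernhollow=32 Hollowpine=21 → close Fernhollow (overflow 21)
  32÷2 = 16 each, +1 to first 0
Round 5: Cedarfen=50 Hollowpine=37 → close Cedarfen (overflow 35)
  50÷1 = 50 each, +1 to first 0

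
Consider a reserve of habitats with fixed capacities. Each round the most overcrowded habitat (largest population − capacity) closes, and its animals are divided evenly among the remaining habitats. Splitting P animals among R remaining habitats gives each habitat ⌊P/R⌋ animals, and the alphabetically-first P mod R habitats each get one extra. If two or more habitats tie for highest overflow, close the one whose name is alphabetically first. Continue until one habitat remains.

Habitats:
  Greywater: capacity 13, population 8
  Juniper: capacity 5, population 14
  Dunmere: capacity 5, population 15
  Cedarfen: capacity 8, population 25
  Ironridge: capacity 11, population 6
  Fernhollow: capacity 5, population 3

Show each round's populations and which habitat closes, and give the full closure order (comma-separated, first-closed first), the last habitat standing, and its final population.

Closure order: Cedarfen, Dunmere, Juniper, Fernhollow, Greywater
Last habitat: Ironridge with 71 animals

Round 1: Cedarfen=25 Dunmere=15 Fernhollow=3 Greywater=8 Ironridge=6 Juniper=14 → close Cedarfen (overflow 17)
  25÷5 = 5 each, +1 to first 0
Round 2: Dunmere=20 Fernhollow=8 Greywater=13 Ironridge=11 Juniper=19 → close Dunmere (overflow 15)
  20÷4 = 5 each, +1 to first 0
Round 3: Fernhollow=13 Greywater=18 Ironridge=16 Juniper=24 → close Juniper (overflow 19)
  24÷3 = 8 each, +1 to first 0
Round 4: Fernhollow=21 Greywater=26 Ironridge=24 → close Fernhollow (overflow 16)
  21÷2 = 10 each, +1 to first 1
Round 5: Greywater=37 Ironridge=34 → close Greywater (overflow 24)
  37÷1 = 37 each, +1 to first 0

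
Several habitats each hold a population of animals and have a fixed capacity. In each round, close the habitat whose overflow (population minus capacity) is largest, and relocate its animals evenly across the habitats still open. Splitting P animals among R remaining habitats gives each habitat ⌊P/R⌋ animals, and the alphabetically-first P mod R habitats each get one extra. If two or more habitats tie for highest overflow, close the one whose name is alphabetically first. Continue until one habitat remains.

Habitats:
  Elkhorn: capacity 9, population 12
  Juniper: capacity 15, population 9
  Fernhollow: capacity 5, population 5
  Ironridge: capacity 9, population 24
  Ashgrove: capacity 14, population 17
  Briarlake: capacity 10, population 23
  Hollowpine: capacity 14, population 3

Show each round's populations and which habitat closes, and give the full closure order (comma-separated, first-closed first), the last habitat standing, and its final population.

Closure order: Ironridge, Briarlake, Ashgrove, Elkhorn, Fernhollow, Juniper
Last habitat: Hollowpine with 93 animals

Round 1: Ashgrove=17 Briarlake=23 Elkhorn=12 Fernhollow=5 Hollowpine=3 Ironridge=24 Juniper=9 → close Ironridge (overflow 15)
  24÷6 = 4 each, +1 to first 0
Round 2: Ashgrove=21 Briarlake=27 Elkhorn=16 Fernhollow=9 Hollowpine=7 Juniper=13 → close Briarlake (overflow 17)
  27÷5 = 5 each, +1 to first 2
Round 3: Ashgrove=27 Elkhorn=22 Fernhollow=14 Hollowpine=12 Juniper=18 → close Ashgrove (overflow 13)
  27÷4 = 6 each, +1 to first 3
Round 4: Elkhorn=29 Fernhollow=21 Hollowpine=19 Juniper=24 → close Elkhorn (overflow 20)
  29÷3 = 9 each, +1 to first 2
Round 5: Fernhollow=31 Hollowpine=29 Juniper=33 → close Fernhollow (overflow 26)
  31÷2 = 15 each, +1 to first 1
Round 6: Hollowpine=45 Juniper=48 → close Juniper (overflow 33)
  48÷1 = 48 each, +1 to first 0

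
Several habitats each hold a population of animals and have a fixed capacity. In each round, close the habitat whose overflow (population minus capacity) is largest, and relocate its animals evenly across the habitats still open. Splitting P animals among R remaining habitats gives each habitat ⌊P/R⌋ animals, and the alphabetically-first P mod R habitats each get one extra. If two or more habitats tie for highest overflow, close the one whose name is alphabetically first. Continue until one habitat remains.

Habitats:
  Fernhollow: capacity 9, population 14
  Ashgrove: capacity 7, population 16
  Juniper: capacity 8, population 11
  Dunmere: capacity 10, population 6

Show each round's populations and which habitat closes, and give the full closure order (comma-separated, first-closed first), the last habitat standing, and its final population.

Round 1: Ashgrove=16 Dunmere=6 Fernhollow=14 Juniper=11 → close Ashgrove (overflow 9)
  16÷3 = 5 each, +1 to first 1
Round 2: Dunmere=12 Fernhollow=19 Juniper=16 → close Fernhollow (overflow 10)
  19÷2 = 9 each, +1 to first 1
Round 3: Dunmere=22 Juniper=25 → close Juniper (overflow 17)
  25÷1 = 25 each, +1 to first 0

Closure order: Ashgrove, Fernhollow, Juniper
Last habitat: Dunmere with 47 animals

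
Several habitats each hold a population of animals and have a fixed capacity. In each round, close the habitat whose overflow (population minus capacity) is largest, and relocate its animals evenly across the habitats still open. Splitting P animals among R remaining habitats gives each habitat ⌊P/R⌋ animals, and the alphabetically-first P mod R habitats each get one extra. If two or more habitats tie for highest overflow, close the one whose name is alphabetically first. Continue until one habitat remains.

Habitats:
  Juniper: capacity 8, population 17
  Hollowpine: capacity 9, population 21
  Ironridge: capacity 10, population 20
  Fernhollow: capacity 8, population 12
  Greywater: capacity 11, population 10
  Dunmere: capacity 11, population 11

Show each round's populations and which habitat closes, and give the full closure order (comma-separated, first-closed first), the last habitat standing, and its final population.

Round 1: Dunmere=11 Fernhollow=12 Greywater=10 Hollowpine=21 Ironridge=20 Juniper=17 → close Hollowpine (overflow 12)
  21÷5 = 4 each, +1 to first 1
Round 2: Dunmere=16 Fernhollow=16 Greywater=14 Ironridge=24 Juniper=21 → close Ironridge (overflow 14)
  24÷4 = 6 each, +1 to first 0
Round 3: Dunmere=22 Fernhollow=22 Greywater=20 Juniper=27 → close Juniper (overflow 19)
  27÷3 = 9 each, +1 to first 0
Round 4: Dunmere=31 Fernhollow=31 Greywater=29 → close Fernhollow (overflow 23)
  31÷2 = 15 each, +1 to first 1
Round 5: Dunmere=47 Greywater=44 → close Dunmere (overflow 36)
  47÷1 = 47 each, +1 to first 0

Closure order: Hollowpine, Ironridge, Juniper, Fernhollow, Dunmere
Last habitat: Greywater with 91 animals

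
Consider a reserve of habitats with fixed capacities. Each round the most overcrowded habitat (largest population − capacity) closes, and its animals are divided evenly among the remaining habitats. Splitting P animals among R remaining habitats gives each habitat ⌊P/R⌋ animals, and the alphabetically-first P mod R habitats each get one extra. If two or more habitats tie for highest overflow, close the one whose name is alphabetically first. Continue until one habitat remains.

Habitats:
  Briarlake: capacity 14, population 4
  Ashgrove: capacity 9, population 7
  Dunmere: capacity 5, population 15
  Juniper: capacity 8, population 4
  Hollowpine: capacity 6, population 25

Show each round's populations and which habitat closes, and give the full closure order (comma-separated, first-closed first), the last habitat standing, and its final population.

Round 1: Ashgrove=7 Briarlake=4 Dunmere=15 Hollowpine=25 Juniper=4 → close Hollowpine (overflow 19)
  25÷4 = 6 each, +1 to first 1
Round 2: Ashgrove=14 Briarlake=10 Dunmere=21 Juniper=10 → close Dunmere (overflow 16)
  21÷3 = 7 each, +1 to first 0
Round 3: Ashgrove=21 Briarlake=17 Juniper=17 → close Ashgrove (overflow 12)
  21÷2 = 10 each, +1 to first 1
Round 4: Briarlake=28 Juniper=27 → close Juniper (overflow 19)
  27÷1 = 27 each, +1 to first 0

Closure order: Hollowpine, Dunmere, Ashgrove, Juniper
Last habitat: Briarlake with 55 animals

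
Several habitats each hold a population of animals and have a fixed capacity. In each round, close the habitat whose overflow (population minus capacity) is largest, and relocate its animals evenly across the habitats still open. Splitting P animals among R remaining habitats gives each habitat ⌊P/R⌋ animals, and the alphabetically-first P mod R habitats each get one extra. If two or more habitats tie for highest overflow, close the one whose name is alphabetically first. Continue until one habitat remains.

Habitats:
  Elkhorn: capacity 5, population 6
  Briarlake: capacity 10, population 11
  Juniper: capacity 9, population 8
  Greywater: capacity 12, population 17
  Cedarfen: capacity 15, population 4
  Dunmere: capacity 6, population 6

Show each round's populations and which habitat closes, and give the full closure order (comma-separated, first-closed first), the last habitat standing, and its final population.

Closure order: Greywater, Briarlake, Elkhorn, Dunmere, Juniper
Last habitat: Cedarfen with 52 animals

Round 1: Briarlake=11 Cedarfen=4 Dunmere=6 Elkhorn=6 Greywater=17 Juniper=8 → close Greywater (overflow 5)
  17÷5 = 3 each, +1 to first 2
Round 2: Briarlake=15 Cedarfen=8 Dunmere=9 Elkhorn=9 Juniper=11 → close Briarlake (overflow 5)
  15÷4 = 3 each, +1 to first 3
Round 3: Cedarfen=12 Dunmere=13 Elkhorn=13 Juniper=14 → close Elkhorn (overflow 8)
  13÷3 = 4 each, +1 to first 1
Round 4: Cedarfen=17 Dunmere=17 Juniper=18 → close Dunmere (overflow 11)
  17÷2 = 8 each, +1 to first 1
Round 5: Cedarfen=26 Juniper=26 → close Juniper (overflow 17)
  26÷1 = 26 each, +1 to first 0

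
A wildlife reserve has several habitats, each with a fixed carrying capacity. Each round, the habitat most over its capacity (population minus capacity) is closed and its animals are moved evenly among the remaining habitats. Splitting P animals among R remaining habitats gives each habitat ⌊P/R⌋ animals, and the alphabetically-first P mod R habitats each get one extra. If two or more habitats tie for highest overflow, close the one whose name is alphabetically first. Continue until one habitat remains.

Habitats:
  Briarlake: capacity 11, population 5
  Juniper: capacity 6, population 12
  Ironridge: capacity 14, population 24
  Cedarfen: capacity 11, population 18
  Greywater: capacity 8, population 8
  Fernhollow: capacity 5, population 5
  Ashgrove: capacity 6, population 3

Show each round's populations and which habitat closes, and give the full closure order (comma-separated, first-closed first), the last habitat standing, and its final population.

Round 1: Ashgrove=3 Briarlake=5 Cedarfen=18 Fernhollow=5 Greywater=8 Ironridge=24 Juniper=12 → close Ironridge (overflow 10)
  24÷6 = 4 each, +1 to first 0
Round 2: Ashgrove=7 Briarlake=9 Cedarfen=22 Fernhollow=9 Greywater=12 Juniper=16 → close Cedarfen (overflow 11)
  22÷5 = 4 each, +1 to first 2
Round 3: Ashgrove=12 Briarlake=14 Fernhollow=13 Greywater=16 Juniper=20 → close Juniper (overflow 14)
  20÷4 = 5 each, +1 to first 0
Round 4: Ashgrove=17 Briarlake=19 Fernhollow=18 Greywater=21 → close Fernhollow (overflow 13)
  18÷3 = 6 each, +1 to first 0
Round 5: Ashgrove=23 Briarlake=25 Greywater=27 → close Greywater (overflow 19)
  27÷2 = 13 each, +1 to first 1
Round 6: Ashgrove=37 Briarlake=38 → close Ashgrove (overflow 31)
  37÷1 = 37 each, +1 to first 0

Closure order: Ironridge, Cedarfen, Juniper, Fernhollow, Greywater, Ashgrove
Last habitat: Briarlake with 75 animals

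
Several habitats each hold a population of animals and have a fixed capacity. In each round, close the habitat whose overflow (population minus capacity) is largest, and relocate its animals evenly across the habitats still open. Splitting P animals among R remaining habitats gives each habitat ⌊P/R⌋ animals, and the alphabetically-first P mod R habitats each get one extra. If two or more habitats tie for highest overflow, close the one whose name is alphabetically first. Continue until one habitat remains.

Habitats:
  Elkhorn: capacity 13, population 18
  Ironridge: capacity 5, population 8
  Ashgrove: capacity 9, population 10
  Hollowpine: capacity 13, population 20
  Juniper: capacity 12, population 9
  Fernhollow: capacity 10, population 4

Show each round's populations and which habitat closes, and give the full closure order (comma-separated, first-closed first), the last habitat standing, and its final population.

Closure order: Hollowpine, Elkhorn, Ironridge, Ashgrove, Juniper
Last habitat: Fernhollow with 69 animals

Round 1: Ashgrove=10 Elkhorn=18 Fernhollow=4 Hollowpine=20 Ironridge=8 Juniper=9 → close Hollowpine (overflow 7)
  20÷5 = 4 each, +1 to first 0
Round 2: Ashgrove=14 Elkhorn=22 Fernhollow=8 Ironridge=12 Juniper=13 → close Elkhorn (overflow 9)
  22÷4 = 5 each, +1 to first 2
Round 3: Ashgrove=20 Fernhollow=14 Ironridge=17 Juniper=18 → close Ironridge (overflow 12)
  17÷3 = 5 each, +1 to first 2
Round 4: Ashgrove=26 Fernhollow=20 Juniper=23 → close Ashgrove (overflow 17)
  26÷2 = 13 each, +1 to first 0
Round 5: Fernhollow=33 Juniper=36 → close Juniper (overflow 24)
  36÷1 = 36 each, +1 to first 0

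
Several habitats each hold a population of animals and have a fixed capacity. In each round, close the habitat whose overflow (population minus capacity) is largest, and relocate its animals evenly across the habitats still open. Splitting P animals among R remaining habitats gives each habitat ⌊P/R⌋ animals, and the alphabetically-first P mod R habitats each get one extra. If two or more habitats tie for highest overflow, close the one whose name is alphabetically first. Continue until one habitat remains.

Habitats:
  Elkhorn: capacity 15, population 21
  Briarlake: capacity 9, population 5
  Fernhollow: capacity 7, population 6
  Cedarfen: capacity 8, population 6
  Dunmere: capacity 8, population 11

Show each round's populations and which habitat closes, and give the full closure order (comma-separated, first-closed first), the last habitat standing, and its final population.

Round 1: Briarlake=5 Cedarfen=6 Dunmere=11 Elkhorn=21 Fernhollow=6 → close Elkhorn (overflow 6)
  21÷4 = 5 each, +1 to first 1
Round 2: Briarlake=11 Cedarfen=11 Dunmere=16 Fernhollow=11 → close Dunmere (overflow 8)
  16÷3 = 5 each, +1 to first 1
Round 3: Briarlake=17 Cedarfen=16 Fernhollow=16 → close Fernhollow (overflow 9)
  16÷2 = 8 each, +1 to first 0
Round 4: Briarlake=25 Cedarfen=24 → close Briarlake (overflow 16)
  25÷1 = 25 each, +1 to first 0

Closure order: Elkhorn, Dunmere, Fernhollow, Briarlake
Last habitat: Cedarfen with 49 animals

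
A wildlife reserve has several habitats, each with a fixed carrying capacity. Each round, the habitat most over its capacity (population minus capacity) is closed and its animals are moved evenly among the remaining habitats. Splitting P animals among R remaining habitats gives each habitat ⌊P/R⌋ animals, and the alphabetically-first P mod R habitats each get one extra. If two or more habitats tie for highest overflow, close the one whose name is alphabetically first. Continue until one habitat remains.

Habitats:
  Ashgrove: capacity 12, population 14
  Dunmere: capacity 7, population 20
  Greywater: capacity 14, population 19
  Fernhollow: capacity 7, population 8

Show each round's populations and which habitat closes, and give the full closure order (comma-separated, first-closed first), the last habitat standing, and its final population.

Closure order: Dunmere, Greywater, Ashgrove
Last habitat: Fernhollow with 61 animals

Round 1: Ashgrove=14 Dunmere=20 Fernhollow=8 Greywater=19 → close Dunmere (overflow 13)
  20÷3 = 6 each, +1 to first 2
Round 2: Ashgrove=21 Fernhollow=15 Greywater=25 → close Greywater (overflow 11)
  25÷2 = 12 each, +1 to first 1
Round 3: Ashgrove=34 Fernhollow=27 → close Ashgrove (overflow 22)
  34÷1 = 34 each, +1 to first 0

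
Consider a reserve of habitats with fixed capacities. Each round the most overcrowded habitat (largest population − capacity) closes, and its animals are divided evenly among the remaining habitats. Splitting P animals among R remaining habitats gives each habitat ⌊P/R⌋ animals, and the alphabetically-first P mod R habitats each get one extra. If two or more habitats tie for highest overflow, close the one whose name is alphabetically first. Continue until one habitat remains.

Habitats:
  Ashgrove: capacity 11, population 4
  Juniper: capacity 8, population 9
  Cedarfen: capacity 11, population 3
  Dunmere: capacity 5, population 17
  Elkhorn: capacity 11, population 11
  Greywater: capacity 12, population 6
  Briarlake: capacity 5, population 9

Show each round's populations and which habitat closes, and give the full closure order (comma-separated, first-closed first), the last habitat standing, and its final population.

Round 1: Ashgrove=4 Briarlake=9 Cedarfen=3 Dunmere=17 Elkhorn=11 Greywater=6 Juniper=9 → close Dunmere (overflow 12)
  17÷6 = 2 each, +1 to first 5
Round 2: Ashgrove=7 Briarlake=12 Cedarfen=6 Elkhorn=14 Greywater=9 Juniper=11 → close Briarlake (overflow 7)
  12÷5 = 2 each, +1 to first 2
Round 3: Ashgrove=10 Cedarfen=9 Elkhorn=16 Greywater=11 Juniper=13 → close Elkhorn (overflow 5)
  16÷4 = 4 each, +1 to first 0
Round 4: Ashgrove=14 Cedarfen=13 Greywater=15 Juniper=17 → close Juniper (overflow 9)
  17÷3 = 5 each, +1 to first 2
Round 5: Ashgrove=20 Cedarfen=19 Greywater=20 → close Ashgrove (overflow 9)
  20÷2 = 10 each, +1 to first 0
Round 6: Cedarfen=29 Greywater=30 → close Cedarfen (overflow 18)
  29÷1 = 29 each, +1 to first 0

Closure order: Dunmere, Briarlake, Elkhorn, Juniper, Ashgrove, Cedarfen
Last habitat: Greywater with 59 animals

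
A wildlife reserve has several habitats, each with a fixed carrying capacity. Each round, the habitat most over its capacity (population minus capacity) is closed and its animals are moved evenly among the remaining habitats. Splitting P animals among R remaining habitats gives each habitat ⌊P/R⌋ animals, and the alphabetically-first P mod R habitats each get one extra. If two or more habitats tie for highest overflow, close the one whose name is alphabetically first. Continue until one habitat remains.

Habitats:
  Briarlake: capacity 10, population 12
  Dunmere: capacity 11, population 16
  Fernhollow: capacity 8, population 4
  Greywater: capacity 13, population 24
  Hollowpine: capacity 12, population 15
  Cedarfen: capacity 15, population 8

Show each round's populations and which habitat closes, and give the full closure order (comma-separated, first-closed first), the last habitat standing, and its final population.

Round 1: Briarlake=12 Cedarfen=8 Dunmere=16 Fernhollow=4 Greywater=24 Hollowpine=15 → close Greywater (overflow 11)
  24÷5 = 4 each, +1 to first 4
Round 2: Briarlake=17 Cedarfen=13 Dunmere=21 Fernhollow=9 Hollowpine=19 → close Dunmere (overflow 10)
  21÷4 = 5 each, +1 to first 1
Round 3: Briarlake=23 Cedarfen=18 Fernhollow=14 Hollowpine=24 → close Briarlake (overflow 13)
  23÷3 = 7 each, +1 to first 2
Round 4: Cedarfen=26 Fernhollow=22 Hollowpine=31 → close Hollowpine (overflow 19)
  31÷2 = 15 each, +1 to first 1
Round 5: Cedarfen=42 Fernhollow=37 → close Fernhollow (overflow 29)
  37÷1 = 37 each, +1 to first 0

Closure order: Greywater, Dunmere, Briarlake, Hollowpine, Fernhollow
Last habitat: Cedarfen with 79 animals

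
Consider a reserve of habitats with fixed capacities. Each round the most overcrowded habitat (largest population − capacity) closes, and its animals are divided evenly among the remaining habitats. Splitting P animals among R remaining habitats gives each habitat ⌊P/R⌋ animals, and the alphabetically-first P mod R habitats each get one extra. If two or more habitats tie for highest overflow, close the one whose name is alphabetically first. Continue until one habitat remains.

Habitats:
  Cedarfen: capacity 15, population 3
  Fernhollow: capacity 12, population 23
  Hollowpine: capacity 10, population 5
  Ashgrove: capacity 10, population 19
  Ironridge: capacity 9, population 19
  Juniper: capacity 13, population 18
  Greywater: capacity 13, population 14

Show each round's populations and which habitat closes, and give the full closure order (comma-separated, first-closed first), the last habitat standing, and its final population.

Round 1: Ashgrove=19 Cedarfen=3 Fernhollow=23 Greywater=14 Hollowpine=5 Ironridge=19 Juniper=18 → close Fernhollow (overflow 11)
  23÷6 = 3 each, +1 to first 5
Round 2: Ashgrove=23 Cedarfen=7 Greywater=18 Hollowpine=9 Ironridge=23 Juniper=21 → close Ironridge (overflow 14)
  23÷5 = 4 each, +1 to first 3
Round 3: Ashgrove=28 Cedarfen=12 Greywater=23 Hollowpine=13 Juniper=25 → close Ashgrove (overflow 18)
  28÷4 = 7 each, +1 to first 0
Round 4: Cedarfen=19 Greywater=30 Hollowpine=20 Juniper=32 → close Juniper (overflow 19)
  32÷3 = 10 each, +1 to first 2
Round 5: Cedarfen=30 Greywater=41 Hollowpine=30 → close Greywater (overflow 28)
  41÷2 = 20 each, +1 to first 1
Round 6: Cedarfen=51 Hollowpine=50 → close Hollowpine (overflow 40)
  50÷1 = 50 each, +1 to first 0

Closure order: Fernhollow, Ironridge, Ashgrove, Juniper, Greywater, Hollowpine
Last habitat: Cedarfen with 101 animals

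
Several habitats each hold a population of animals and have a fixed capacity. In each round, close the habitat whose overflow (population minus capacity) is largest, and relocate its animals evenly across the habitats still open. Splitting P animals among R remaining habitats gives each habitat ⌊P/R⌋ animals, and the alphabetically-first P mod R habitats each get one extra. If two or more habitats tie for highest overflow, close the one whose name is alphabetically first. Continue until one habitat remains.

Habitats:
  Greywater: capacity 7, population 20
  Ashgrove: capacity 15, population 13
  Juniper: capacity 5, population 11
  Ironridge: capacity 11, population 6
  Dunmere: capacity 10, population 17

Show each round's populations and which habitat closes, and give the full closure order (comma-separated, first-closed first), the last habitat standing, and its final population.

Closure order: Greywater, Dunmere, Juniper, Ashgrove
Last habitat: Ironridge with 67 animals

Round 1: Ashgrove=13 Dunmere=17 Greywater=20 Ironridge=6 Juniper=11 → close Greywater (overflow 13)
  20÷4 = 5 each, +1 to first 0
Round 2: Ashgrove=18 Dunmere=22 Ironridge=11 Juniper=16 → close Dunmere (overflow 12)
  22÷3 = 7 each, +1 to first 1
Round 3: Ashgrove=26 Ironridge=18 Juniper=23 → close Juniper (overflow 18)
  23÷2 = 11 each, +1 to first 1
Round 4: Ashgrove=38 Ironridge=29 → close Ashgrove (overflow 23)
  38÷1 = 38 each, +1 to first 0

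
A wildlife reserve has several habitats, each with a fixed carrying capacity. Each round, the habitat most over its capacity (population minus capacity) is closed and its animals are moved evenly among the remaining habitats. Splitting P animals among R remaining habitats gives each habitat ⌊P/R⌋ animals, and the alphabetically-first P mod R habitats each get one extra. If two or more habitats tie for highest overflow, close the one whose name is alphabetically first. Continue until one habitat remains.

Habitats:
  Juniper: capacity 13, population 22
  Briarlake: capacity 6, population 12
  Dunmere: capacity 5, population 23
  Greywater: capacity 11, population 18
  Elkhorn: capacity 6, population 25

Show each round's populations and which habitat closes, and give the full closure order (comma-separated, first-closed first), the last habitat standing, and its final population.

Round 1: Briarlake=12 Dunmere=23 Elkhorn=25 Greywater=18 Juniper=22 → close Elkhorn (overflow 19)
  25÷4 = 6 each, +1 to first 1
Round 2: Briarlake=19 Dunmere=29 Greywater=24 Juniper=28 → close Dunmere (overflow 24)
  29÷3 = 9 each, +1 to first 2
Round 3: Briarlake=29 Greywater=34 Juniper=37 → close Juniper (overflow 24)
  37÷2 = 18 each, +1 to first 1
Round 4: Briarlake=48 Greywater=52 → close Briarlake (overflow 42)
  48÷1 = 48 each, +1 to first 0

Closure order: Elkhorn, Dunmere, Juniper, Briarlake
Last habitat: Greywater with 100 animals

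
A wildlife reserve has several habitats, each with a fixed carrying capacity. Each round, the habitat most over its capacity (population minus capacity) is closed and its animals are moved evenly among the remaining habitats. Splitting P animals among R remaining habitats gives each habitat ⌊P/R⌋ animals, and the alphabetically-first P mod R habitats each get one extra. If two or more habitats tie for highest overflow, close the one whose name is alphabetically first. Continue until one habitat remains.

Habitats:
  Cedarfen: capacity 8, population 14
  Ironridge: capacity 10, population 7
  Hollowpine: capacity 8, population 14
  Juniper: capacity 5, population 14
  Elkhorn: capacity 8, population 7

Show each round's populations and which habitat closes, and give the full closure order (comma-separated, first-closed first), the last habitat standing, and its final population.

Round 1: Cedarfen=14 Elkhorn=7 Hollowpine=14 Ironridge=7 Juniper=14 → close Juniper (overflow 9)
  14÷4 = 3 each, +1 to first 2
Round 2: Cedarfen=18 Elkhorn=11 Hollowpine=17 Ironridge=10 → close Cedarfen (overflow 10)
  18÷3 = 6 each, +1 to first 0
Round 3: Elkhorn=17 Hollowpine=23 Ironridge=16 → close Hollowpine (overflow 15)
  23÷2 = 11 each, +1 to first 1
Round 4: Elkhorn=29 Ironridge=27 → close Elkhorn (overflow 21)
  29÷1 = 29 each, +1 to first 0

Closure order: Juniper, Cedarfen, Hollowpine, Elkhorn
Last habitat: Ironridge with 56 animals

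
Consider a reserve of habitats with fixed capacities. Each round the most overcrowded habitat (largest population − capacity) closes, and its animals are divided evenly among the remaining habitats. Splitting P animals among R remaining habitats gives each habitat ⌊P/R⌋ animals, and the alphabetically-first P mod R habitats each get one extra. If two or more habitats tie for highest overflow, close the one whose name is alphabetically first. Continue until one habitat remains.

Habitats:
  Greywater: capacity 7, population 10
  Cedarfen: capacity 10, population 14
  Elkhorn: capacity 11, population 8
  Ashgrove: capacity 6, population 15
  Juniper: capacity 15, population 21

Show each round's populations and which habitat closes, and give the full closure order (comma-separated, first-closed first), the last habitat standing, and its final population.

Round 1: Ashgrove=15 Cedarfen=14 Elkhorn=8 Greywater=10 Juniper=21 → close Ashgrove (overflow 9)
  15÷4 = 3 each, +1 to first 3
Round 2: Cedarfen=18 Elkhorn=12 Greywater=14 Juniper=24 → close Juniper (overflow 9)
  24÷3 = 8 each, +1 to first 0
Round 3: Cedarfen=26 Elkhorn=20 Greywater=22 → close Cedarfen (overflow 16)
  26÷2 = 13 each, +1 to first 0
Round 4: Elkhorn=33 Greywater=35 → close Greywater (overflow 28)
  35÷1 = 35 each, +1 to first 0

Closure order: Ashgrove, Juniper, Cedarfen, Greywater
Last habitat: Elkhorn with 68 animals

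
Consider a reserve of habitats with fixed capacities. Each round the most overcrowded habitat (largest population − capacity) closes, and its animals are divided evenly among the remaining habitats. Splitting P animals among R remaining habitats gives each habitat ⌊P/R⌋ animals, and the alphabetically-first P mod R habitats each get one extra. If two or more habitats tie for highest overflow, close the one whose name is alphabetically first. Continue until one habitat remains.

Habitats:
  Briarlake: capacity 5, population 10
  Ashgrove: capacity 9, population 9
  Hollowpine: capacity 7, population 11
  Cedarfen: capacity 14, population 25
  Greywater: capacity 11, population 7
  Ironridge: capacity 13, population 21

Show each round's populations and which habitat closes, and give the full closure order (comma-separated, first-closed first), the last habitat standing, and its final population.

Round 1: Ashgrove=9 Briarlake=10 Cedarfen=25 Greywater=7 Hollowpine=11 Ironridge=21 → close Cedarfen (overflow 11)
  25÷5 = 5 each, +1 to first 0
Round 2: Ashgrove=14 Briarlake=15 Greywater=12 Hollowpine=16 Ironridge=26 → close Ironridge (overflow 13)
  26÷4 = 6 each, +1 to first 2
Round 3: Ashgrove=21 Briarlake=22 Greywater=18 Hollowpine=22 → close Briarlake (overflow 17)
  22÷3 = 7 each, +1 to first 1
Round 4: Ashgrove=29 Greywater=25 Hollowpine=29 → close Hollowpine (overflow 22)
  29÷2 = 14 each, +1 to first 1
Round 5: Ashgrove=44 Greywater=39 → close Ashgrove (overflow 35)
  44÷1 = 44 each, +1 to first 0

Closure order: Cedarfen, Ironridge, Briarlake, Hollowpine, Ashgrove
Last habitat: Greywater with 83 animals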